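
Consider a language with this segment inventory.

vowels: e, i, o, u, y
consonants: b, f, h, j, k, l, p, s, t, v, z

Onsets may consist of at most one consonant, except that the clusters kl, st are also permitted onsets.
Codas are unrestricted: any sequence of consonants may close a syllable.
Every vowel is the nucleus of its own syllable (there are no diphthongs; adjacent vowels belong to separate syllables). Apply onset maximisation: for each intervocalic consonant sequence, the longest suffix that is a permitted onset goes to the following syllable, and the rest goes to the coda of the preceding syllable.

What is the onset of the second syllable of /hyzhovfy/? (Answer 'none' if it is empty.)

Nuclei (vowels): y, o, y → 3 syllables.
/y…o/ gap (V1→V2): /zh/ — longest licit onset from the right is /h/, leaving /z/ as coda.
/o…y/ gap (V2→V3): /vf/ splits as /v/ + /f/ (/f/ is the longest suffix that is a licit onset).
So the parse is hyz.hov.fy.
Syllable 2 is /hov/: onset /h/, nucleus /o/, coda /v/.

h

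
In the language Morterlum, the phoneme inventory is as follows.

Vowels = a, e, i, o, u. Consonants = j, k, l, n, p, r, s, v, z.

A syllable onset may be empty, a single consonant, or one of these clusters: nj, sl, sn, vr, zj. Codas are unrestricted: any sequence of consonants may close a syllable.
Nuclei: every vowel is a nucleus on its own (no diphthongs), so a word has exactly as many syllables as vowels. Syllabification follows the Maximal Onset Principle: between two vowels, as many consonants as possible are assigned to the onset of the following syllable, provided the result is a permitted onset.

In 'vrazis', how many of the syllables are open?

1

Vowels present: a, i; each is a nucleus, giving 2 syllables.
/a…i/ gap (V1→V2): just /z/ — single C goes to the following onset.
Putting it together: vra.zis.
Classifying each syllable: /vra/ (open), /zis/ (closed).
Open syllables: 1.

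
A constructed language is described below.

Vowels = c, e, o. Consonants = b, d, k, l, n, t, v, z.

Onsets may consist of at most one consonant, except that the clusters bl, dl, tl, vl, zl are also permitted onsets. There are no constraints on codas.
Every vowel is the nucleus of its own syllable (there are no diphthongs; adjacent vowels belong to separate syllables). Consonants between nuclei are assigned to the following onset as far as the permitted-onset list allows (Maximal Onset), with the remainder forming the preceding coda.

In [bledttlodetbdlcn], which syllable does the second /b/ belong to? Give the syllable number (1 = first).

3

Nuclei (vowels): e, o, e, c → 4 syllables.
Between /e/ (V1) and /o/ (V2): /dttl/; trying suffixes from longest down, /tl/ is the first permitted one, so coda /dt/ | onset /tl/.
Between /o/ (V2) and /e/ (V3): /d/ is a single consonant, so it becomes the next onset.
Between /e/ (V3) and /c/ (V4): /tbdl/ splits as /tb/ + /dl/ (/dl/ is the longest suffix that is a licit onset).
So the parse is bledt.tlo.detb.dlcn.
The second /b/ is in the coda of syllable 3 (/detb/).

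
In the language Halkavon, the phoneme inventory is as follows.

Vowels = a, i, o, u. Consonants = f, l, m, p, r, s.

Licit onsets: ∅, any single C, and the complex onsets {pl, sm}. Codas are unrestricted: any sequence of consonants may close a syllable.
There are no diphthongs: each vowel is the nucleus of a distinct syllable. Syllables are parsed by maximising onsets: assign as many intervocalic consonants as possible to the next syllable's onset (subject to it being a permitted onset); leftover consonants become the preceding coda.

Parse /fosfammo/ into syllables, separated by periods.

fos.fam.mo

Nuclei (vowels): o, a, o → 3 syllables.
σ1/σ2 boundary: /sf/ splits as /s/ + /f/ (/f/ is the longest suffix that is a licit onset).
σ2/σ3 boundary: /mm/ splits as /m/ + /m/ (/m/ is the longest suffix that is a licit onset).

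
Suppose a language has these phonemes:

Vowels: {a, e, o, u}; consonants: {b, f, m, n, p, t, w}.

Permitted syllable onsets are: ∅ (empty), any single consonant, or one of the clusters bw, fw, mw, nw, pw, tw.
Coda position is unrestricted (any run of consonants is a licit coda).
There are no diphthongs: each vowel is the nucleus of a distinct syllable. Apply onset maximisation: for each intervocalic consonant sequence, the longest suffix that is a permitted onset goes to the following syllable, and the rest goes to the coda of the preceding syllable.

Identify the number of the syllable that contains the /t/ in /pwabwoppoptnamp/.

3

The vowels are a, o, o, a — 4 nuclei, so 4 syllables.
Between /a/ (V1) and /o/ (V2): cluster /bw/ — /bw/ is itself a permitted onset, so the whole cluster goes right; preceding coda = ∅.
Between /o/ (V2) and /o/ (V3): /pp/ splits as /p/ + /p/ (/p/ is the longest suffix that is a licit onset).
Between /o/ (V3) and /a/ (V4): /ptn/; trying suffixes from longest down, /n/ is the first permitted one, so coda /pt/ | onset /n/.
Syllabification: pwa.bwop.popt.namp.
The /t/ is in the coda of syllable 3 (/popt/).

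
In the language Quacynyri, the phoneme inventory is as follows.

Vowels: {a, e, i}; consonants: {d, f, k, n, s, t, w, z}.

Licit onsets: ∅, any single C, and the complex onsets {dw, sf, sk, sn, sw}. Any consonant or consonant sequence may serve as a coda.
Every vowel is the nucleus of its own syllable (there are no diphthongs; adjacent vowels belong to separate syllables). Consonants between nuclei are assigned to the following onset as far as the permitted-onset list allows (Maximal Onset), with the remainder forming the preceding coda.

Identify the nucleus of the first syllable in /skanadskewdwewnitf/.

Nuclei (vowels): a, a, e, e, i → 5 syllables.
The first nucleus (vowel 1 from the left) is /a/.

a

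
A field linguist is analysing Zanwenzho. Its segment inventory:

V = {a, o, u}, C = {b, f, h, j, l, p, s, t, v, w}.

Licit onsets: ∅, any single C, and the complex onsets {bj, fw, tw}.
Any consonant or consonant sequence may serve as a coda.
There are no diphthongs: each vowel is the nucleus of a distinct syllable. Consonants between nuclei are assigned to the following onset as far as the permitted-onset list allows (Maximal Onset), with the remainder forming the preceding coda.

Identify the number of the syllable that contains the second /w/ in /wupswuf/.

2

Nuclei (vowels): u, u → 2 syllables.
/u…u/ gap (V1→V2): /psw/ — longest licit onset from the right is /w/, leaving /ps/ as coda.
Result: wups.wuf.
The second /w/ is in the onset of syllable 2 (/wuf/).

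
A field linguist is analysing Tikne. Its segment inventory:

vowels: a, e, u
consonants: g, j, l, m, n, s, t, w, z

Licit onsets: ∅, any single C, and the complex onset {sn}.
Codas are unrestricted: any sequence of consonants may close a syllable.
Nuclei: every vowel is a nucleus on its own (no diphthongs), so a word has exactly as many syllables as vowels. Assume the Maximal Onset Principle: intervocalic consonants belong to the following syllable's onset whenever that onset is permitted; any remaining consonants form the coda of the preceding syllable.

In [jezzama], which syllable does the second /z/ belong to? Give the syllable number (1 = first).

Vowels present: e, a, a; each is a nucleus, giving 3 syllables.
Between /e/ (V1) and /a/ (V2): /zz/; trying suffixes from longest down, /z/ is the first permitted one, so coda /z/ | onset /z/.
Between /a/ (V2) and /a/ (V3): just /m/ — single C goes to the following onset.
So the parse is jez.za.ma.
The second /z/ is in the onset of syllable 2 (/za/).

2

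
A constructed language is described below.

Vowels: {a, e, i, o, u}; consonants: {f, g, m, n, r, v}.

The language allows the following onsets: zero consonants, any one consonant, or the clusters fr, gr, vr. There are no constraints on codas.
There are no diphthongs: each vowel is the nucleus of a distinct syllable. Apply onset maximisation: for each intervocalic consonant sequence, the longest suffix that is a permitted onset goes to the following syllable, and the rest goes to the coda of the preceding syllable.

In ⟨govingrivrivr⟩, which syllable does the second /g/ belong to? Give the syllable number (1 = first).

3

The vowels are o, i, i, i — 4 nuclei, so 4 syllables.
V1 /o/ – V2 /i/: /v/ → onset of the next syllable (single consonants are always licit onsets).
V2 /i/ – V3 /i/: /ngr/ splits as /n/ + /gr/ (/gr/ is the longest suffix that is a licit onset).
V3 /i/ – V4 /i/: /vr/ — entire cluster is a permitted onset → onset /vr/, coda ∅.
Result: go.vin.gri.vrivr.
The second /g/ is in the onset of syllable 3 (/gri/).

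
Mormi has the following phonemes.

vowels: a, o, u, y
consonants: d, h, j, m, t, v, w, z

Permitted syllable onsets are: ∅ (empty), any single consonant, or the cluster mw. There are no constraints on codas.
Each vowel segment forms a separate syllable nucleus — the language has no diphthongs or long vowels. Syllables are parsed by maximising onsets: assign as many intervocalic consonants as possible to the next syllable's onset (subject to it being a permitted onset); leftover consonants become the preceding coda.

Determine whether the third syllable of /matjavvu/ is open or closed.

open

The vowels are a, a, u — 3 nuclei, so 3 syllables.
/a…a/ gap (V1→V2): /tj/; trying suffixes from longest down, /j/ is the first permitted one, so coda /t/ | onset /j/.
/a…u/ gap (V2→V3): /vv/ splits as /v/ + /v/ (/v/ is the longest suffix that is a licit onset).
Syllabification: mat.jav.vu.
Syllable 3 is /vu/; it ends in its nucleus with no coda, so it is open.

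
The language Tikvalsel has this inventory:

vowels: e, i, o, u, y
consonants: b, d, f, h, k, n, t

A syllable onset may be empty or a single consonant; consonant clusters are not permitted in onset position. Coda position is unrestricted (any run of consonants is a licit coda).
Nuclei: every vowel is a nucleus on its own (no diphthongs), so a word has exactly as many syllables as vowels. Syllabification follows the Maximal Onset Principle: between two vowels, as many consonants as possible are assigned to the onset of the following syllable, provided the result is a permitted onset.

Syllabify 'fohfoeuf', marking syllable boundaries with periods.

Nuclei (vowels): o, o, e, u → 4 syllables.
V1 /o/ – V2 /o/: /hf/ splits as /h/ + /f/ (/f/ is the longest suffix that is a licit onset).
V2 /o/ – V3 /e/: hiatus — the boundary sits between the two vowels.
V3 /e/ – V4 /u/: no consonants, so the boundary falls immediately after /e/.

foh.fo.e.uf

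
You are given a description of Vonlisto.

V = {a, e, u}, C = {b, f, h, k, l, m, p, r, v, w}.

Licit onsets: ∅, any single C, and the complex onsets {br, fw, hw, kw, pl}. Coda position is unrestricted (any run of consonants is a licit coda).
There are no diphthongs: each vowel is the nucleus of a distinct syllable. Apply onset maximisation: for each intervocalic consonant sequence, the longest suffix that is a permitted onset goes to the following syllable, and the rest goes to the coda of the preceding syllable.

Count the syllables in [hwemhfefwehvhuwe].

5

The vowels are e, e, e, u, e — 5 nuclei, so 5 syllables.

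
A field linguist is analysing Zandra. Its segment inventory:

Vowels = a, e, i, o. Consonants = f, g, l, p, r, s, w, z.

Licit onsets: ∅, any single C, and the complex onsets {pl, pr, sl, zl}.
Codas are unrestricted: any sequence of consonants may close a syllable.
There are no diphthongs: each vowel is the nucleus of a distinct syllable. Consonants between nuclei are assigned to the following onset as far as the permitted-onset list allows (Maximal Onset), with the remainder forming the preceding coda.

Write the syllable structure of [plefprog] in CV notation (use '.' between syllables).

CCVC.CCVC

Vowels present: e, o; each is a nucleus, giving 2 syllables.
Between /e/ (V1) and /o/ (V2): /fpr/; trying suffixes from longest down, /pr/ is the first permitted one, so coda /f/ | onset /pr/.
So the parse is plef.prog.
Mapping each syllable to C/V: /plef/ → CCVC, /prog/ → CCVC.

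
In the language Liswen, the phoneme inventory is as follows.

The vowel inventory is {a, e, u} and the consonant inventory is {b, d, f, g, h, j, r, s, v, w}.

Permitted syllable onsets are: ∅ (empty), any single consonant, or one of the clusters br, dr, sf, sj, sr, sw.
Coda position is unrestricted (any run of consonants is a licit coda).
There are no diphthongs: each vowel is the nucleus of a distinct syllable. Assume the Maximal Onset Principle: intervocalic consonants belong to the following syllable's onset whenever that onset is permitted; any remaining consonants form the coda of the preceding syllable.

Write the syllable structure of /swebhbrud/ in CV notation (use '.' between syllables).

Nuclei (vowels): e, u → 2 syllables.
/e…u/ gap (V1→V2): /bhbr/ splits as /bh/ + /br/ (/br/ is the longest suffix that is a licit onset).
Putting it together: swebh.brud.
Mapping each syllable to C/V: /swebh/ → CCVCC, /brud/ → CCVC.

CCVCC.CCVC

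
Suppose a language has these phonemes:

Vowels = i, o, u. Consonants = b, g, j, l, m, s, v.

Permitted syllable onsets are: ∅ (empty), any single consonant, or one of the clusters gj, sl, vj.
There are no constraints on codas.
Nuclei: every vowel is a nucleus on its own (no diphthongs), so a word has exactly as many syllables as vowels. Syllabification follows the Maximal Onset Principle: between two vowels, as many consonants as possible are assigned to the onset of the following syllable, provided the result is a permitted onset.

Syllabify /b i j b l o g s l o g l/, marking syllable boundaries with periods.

The vowels are i, o, o — 3 nuclei, so 3 syllables.
/i…o/ gap (V1→V2): /jbl/ — longest licit onset from the right is /l/, leaving /jb/ as coda.
/o…o/ gap (V2→V3): /gsl/; trying suffixes from longest down, /sl/ is the first permitted one, so coda /g/ | onset /sl/.

bijb.log.slogl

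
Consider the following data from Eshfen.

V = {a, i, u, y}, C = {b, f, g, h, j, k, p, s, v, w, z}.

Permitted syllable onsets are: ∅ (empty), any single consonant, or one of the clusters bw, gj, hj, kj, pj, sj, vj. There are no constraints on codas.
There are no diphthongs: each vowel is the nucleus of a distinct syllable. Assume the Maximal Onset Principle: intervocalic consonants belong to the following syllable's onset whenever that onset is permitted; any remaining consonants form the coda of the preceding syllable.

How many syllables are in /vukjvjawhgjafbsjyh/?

4

Nuclei (vowels): u, a, a, y → 4 syllables.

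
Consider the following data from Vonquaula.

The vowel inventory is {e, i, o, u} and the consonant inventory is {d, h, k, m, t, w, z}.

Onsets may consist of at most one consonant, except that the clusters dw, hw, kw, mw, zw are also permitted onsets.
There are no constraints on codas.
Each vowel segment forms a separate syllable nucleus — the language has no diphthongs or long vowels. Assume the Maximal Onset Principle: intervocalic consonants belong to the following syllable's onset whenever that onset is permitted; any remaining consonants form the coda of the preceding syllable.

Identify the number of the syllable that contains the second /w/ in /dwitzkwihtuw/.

Vowels present: i, i, u; each is a nucleus, giving 3 syllables.
σ1/σ2 boundary: /tzkw/ splits as /tz/ + /kw/ (/kw/ is the longest suffix that is a licit onset).
σ2/σ3 boundary: /ht/ — longest licit onset from the right is /t/, leaving /h/ as coda.
Putting it together: dwitz.kwih.tuw.
The second /w/ is in the onset of syllable 2 (/kwih/).

2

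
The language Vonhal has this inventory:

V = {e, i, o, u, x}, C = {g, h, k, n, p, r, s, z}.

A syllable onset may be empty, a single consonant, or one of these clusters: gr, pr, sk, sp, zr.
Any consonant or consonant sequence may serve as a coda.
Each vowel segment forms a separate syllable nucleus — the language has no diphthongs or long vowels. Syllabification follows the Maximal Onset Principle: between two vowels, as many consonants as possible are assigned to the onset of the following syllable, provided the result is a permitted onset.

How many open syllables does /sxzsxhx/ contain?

2

Nuclei (vowels): x, x, x → 3 syllables.
Between /x/ (V1) and /x/ (V2): /zs/ splits as /z/ + /s/ (/s/ is the longest suffix that is a licit onset).
Between /x/ (V2) and /x/ (V3): /h/ → onset of the next syllable (single consonants are always licit onsets).
Syllabification: sxz.sx.hx.
Classifying each syllable: /sxz/ (closed), /sx/ (open), /hx/ (open).
Open syllables: 2.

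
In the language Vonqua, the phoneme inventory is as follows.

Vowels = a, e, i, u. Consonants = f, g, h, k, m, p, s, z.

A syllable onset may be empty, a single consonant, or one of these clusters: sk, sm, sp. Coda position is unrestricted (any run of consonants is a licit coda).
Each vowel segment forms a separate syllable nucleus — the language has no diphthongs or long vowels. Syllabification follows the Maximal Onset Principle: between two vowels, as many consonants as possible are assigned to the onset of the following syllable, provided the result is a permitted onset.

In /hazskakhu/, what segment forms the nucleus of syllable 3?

u

Nuclei (vowels): a, a, u → 3 syllables.
The third nucleus (vowel 3 from the left) is /u/.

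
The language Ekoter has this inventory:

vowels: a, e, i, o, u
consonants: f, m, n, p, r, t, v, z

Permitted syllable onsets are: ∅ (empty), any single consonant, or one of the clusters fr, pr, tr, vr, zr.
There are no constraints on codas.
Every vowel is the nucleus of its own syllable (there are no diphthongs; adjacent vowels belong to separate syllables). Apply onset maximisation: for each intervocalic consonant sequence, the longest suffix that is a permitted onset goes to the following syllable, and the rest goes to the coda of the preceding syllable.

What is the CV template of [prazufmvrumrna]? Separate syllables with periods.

CCV.CVCC.CCVCC.CV

Nuclei (vowels): a, u, u, a → 4 syllables.
σ1/σ2 boundary: just /z/ — single C goes to the following onset.
σ2/σ3 boundary: /fmvr/ — longest licit onset from the right is /vr/, leaving /fm/ as coda.
σ3/σ4 boundary: cluster /mrn/ — the longest permitted-onset suffix is /n/; onset = /n/, preceding coda = /mr/.
Syllabification: pra.zufm.vrumr.na.
Mapping each syllable to C/V: /pra/ → CCV, /zufm/ → CVCC, /vrumr/ → CCVCC, /na/ → CV.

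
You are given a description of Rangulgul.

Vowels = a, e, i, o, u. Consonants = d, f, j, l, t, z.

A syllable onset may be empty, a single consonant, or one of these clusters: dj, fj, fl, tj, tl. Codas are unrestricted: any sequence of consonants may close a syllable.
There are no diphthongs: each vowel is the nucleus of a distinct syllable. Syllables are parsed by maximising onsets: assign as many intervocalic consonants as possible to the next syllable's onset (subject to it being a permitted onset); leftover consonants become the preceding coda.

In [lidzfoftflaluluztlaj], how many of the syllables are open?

2

Vowels present: i, o, a, u, u, a; each is a nucleus, giving 6 syllables.
Between /i/ (V1) and /o/ (V2): /dzf/ splits as /dz/ + /f/ (/f/ is the longest suffix that is a licit onset).
Between /o/ (V2) and /a/ (V3): /ftfl/ — longest licit onset from the right is /fl/, leaving /ft/ as coda.
Between /a/ (V3) and /u/ (V4): just /l/ — single C goes to the following onset.
Between /u/ (V4) and /u/ (V5): just /l/ — single C goes to the following onset.
Between /u/ (V5) and /a/ (V6): /ztl/ — longest licit onset from the right is /tl/, leaving /z/ as coda.
Syllabification: lidz.foft.fla.lu.luz.tlaj.
Classifying each syllable: /lidz/ (closed), /foft/ (closed), /fla/ (open), /lu/ (open), /luz/ (closed), /tlaj/ (closed).
Open syllables: 2.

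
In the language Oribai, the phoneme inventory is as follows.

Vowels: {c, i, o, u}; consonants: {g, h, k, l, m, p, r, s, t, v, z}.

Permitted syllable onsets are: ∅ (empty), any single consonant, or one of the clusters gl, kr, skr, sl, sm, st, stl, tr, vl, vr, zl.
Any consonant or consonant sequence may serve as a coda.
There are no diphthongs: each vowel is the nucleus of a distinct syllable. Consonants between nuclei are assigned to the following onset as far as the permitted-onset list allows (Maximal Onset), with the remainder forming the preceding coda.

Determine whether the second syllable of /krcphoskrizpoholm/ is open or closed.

Nuclei (vowels): c, o, i, o, o → 5 syllables.
σ1/σ2 boundary: cluster /ph/ — the longest permitted-onset suffix is /h/; onset = /h/, preceding coda = /p/.
σ2/σ3 boundary: /skr/ — entire cluster is a permitted onset → onset /skr/, coda ∅.
σ3/σ4 boundary: cluster /zp/ — the longest permitted-onset suffix is /p/; onset = /p/, preceding coda = /z/.
σ4/σ5 boundary: /h/ is a single consonant, so it becomes the next onset.
Result: krcp.ho.skriz.po.holm.
Syllable 2 is /ho/; it ends in its nucleus with no coda, so it is open.

open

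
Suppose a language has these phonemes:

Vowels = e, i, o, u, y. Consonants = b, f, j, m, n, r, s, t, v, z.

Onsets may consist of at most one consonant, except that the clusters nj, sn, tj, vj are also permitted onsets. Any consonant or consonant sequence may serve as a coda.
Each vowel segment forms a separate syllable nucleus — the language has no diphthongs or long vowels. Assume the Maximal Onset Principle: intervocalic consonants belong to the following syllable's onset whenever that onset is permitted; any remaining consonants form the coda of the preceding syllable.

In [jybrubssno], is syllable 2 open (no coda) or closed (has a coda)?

Nuclei (vowels): y, u, o → 3 syllables.
/y…u/ gap (V1→V2): cluster /br/ — the longest permitted-onset suffix is /r/; onset = /r/, preceding coda = /b/.
/u…o/ gap (V2→V3): /bssn/; trying suffixes from longest down, /sn/ is the first permitted one, so coda /bs/ | onset /sn/.
Result: jyb.rubs.sno.
Syllable 2 is /rubs/ with coda /bs/, so it is closed.

closed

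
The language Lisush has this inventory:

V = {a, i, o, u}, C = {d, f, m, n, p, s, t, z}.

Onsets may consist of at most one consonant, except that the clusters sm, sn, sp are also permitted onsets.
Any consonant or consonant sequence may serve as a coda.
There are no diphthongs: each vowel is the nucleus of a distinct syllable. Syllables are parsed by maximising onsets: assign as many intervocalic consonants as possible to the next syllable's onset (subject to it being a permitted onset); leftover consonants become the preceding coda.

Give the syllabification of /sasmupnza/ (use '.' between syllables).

Nuclei (vowels): a, u, a → 3 syllables.
V1 /a/ – V2 /u/: cluster /sm/ — /sm/ is itself a permitted onset, so the whole cluster goes right; preceding coda = ∅.
V2 /u/ – V3 /a/: /pnz/; trying suffixes from longest down, /z/ is the first permitted one, so coda /pn/ | onset /z/.

sa.smupn.za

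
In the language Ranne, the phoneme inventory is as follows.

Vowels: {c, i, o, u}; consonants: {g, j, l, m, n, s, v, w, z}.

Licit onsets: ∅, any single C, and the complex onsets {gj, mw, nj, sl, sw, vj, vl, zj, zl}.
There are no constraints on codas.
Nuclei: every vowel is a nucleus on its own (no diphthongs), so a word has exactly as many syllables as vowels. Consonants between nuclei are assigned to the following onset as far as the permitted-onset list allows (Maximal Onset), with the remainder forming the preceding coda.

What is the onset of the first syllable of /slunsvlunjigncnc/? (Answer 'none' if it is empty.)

Nuclei (vowels): u, u, i, c, c → 5 syllables.
V1 /u/ – V2 /u/: cluster /nsvl/ — the longest permitted-onset suffix is /vl/; onset = /vl/, preceding coda = /ns/.
V2 /u/ – V3 /i/: /nj/ — entire cluster is a permitted onset → onset /nj/, coda ∅.
V3 /i/ – V4 /c/: /gn/; trying suffixes from longest down, /n/ is the first permitted one, so coda /g/ | onset /n/.
V4 /c/ – V5 /c/: /n/ → onset of the next syllable (single consonants are always licit onsets).
Putting it together: sluns.vlu.njig.nc.nc.
Syllable 1 is /sluns/: onset /sl/, nucleus /u/, coda /ns/.

sl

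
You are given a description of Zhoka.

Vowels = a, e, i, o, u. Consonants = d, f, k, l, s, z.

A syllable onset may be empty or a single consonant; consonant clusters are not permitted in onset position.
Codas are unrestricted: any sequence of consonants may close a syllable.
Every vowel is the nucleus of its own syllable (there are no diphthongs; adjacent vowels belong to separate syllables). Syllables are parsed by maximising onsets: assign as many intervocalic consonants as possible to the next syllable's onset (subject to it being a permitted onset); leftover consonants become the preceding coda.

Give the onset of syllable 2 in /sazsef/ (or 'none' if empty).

Vowels present: a, e; each is a nucleus, giving 2 syllables.
/a…e/ gap (V1→V2): /zs/; trying suffixes from longest down, /s/ is the first permitted one, so coda /z/ | onset /s/.
So the parse is saz.sef.
Syllable 2 is /sef/: onset /s/, nucleus /e/, coda /f/.

s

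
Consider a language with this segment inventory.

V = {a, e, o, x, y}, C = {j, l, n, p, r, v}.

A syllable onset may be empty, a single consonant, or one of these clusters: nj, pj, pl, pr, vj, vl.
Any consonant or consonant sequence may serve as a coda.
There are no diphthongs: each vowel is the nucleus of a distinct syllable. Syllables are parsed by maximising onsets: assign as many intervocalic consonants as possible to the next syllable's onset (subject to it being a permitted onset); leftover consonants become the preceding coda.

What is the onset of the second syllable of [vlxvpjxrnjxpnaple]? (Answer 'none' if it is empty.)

pj

Vowels present: x, x, x, a, e; each is a nucleus, giving 5 syllables.
Between /x/ (V1) and /x/ (V2): cluster /vpj/ — the longest permitted-onset suffix is /pj/; onset = /pj/, preceding coda = /v/.
Between /x/ (V2) and /x/ (V3): /rnj/ splits as /r/ + /nj/ (/nj/ is the longest suffix that is a licit onset).
Between /x/ (V3) and /a/ (V4): cluster /pn/ — the longest permitted-onset suffix is /n/; onset = /n/, preceding coda = /p/.
Between /a/ (V4) and /e/ (V5): cluster /pl/ — /pl/ is itself a permitted onset, so the whole cluster goes right; preceding coda = ∅.
Result: vlxv.pjxr.njxp.na.ple.
Syllable 2 is /pjxr/: onset /pj/, nucleus /x/, coda /r/.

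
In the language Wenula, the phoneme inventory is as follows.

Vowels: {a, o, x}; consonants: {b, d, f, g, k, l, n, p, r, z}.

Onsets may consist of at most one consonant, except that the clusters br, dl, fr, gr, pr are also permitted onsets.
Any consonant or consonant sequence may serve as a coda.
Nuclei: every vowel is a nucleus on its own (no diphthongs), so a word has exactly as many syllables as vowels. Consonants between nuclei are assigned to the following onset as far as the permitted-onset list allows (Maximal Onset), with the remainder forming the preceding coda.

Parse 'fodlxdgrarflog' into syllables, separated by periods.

Vowels present: o, x, a, o; each is a nucleus, giving 4 syllables.
V1 /o/ – V2 /x/: /dl/ — entire cluster is a permitted onset → onset /dl/, coda ∅.
V2 /x/ – V3 /a/: cluster /dgr/ — the longest permitted-onset suffix is /gr/; onset = /gr/, preceding coda = /d/.
V3 /a/ – V4 /o/: cluster /rfl/ — the longest permitted-onset suffix is /l/; onset = /l/, preceding coda = /rf/.

fo.dlxd.grarf.log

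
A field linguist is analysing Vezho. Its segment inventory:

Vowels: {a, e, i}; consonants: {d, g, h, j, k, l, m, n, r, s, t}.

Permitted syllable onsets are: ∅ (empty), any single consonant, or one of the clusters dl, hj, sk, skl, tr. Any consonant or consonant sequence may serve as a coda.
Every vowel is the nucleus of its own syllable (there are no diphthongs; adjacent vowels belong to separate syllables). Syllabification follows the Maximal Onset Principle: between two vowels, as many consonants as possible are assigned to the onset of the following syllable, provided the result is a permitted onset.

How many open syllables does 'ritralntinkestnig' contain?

The vowels are i, a, i, e, i — 5 nuclei, so 5 syllables.
/i…a/ gap (V1→V2): /tr/ is a licit onset in full, so it all attaches to the next syllable.
/a…i/ gap (V2→V3): /lnt/ — longest licit onset from the right is /t/, leaving /ln/ as coda.
/i…e/ gap (V3→V4): /nk/; trying suffixes from longest down, /k/ is the first permitted one, so coda /n/ | onset /k/.
/e…i/ gap (V4→V5): /stn/ splits as /st/ + /n/ (/n/ is the longest suffix that is a licit onset).
So the parse is ri.traln.tin.kest.nig.
Classifying each syllable: /ri/ (open), /traln/ (closed), /tin/ (closed), /kest/ (closed), /nig/ (closed).
Open syllables: 1.

1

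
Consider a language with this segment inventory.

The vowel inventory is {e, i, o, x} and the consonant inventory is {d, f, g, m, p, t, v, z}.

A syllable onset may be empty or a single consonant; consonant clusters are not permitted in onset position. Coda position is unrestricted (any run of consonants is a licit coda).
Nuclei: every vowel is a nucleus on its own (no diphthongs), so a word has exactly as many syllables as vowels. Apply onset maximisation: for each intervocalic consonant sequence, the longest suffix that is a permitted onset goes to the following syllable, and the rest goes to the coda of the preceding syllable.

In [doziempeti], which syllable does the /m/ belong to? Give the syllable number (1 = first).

3

Nuclei (vowels): o, i, e, e, i → 5 syllables.
V1 /o/ – V2 /i/: /z/ → onset of the next syllable (single consonants are always licit onsets).
V2 /i/ – V3 /e/: nothing intervenes; syllable break is V.V.
V3 /e/ – V4 /e/: /mp/; trying suffixes from longest down, /p/ is the first permitted one, so coda /m/ | onset /p/.
V4 /e/ – V5 /i/: /t/ → onset of the next syllable (single consonants are always licit onsets).
Result: do.zi.em.pe.ti.
The /m/ is in the coda of syllable 3 (/em/).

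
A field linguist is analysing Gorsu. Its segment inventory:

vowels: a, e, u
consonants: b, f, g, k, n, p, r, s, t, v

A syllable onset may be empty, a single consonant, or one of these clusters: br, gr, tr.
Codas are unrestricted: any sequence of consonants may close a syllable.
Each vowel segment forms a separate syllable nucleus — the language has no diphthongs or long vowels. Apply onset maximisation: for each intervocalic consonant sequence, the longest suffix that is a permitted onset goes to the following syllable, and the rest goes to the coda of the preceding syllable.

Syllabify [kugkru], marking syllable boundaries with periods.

kugk.ru

Vowels present: u, u; each is a nucleus, giving 2 syllables.
σ1/σ2 boundary: /gkr/ splits as /gk/ + /r/ (/r/ is the longest suffix that is a licit onset).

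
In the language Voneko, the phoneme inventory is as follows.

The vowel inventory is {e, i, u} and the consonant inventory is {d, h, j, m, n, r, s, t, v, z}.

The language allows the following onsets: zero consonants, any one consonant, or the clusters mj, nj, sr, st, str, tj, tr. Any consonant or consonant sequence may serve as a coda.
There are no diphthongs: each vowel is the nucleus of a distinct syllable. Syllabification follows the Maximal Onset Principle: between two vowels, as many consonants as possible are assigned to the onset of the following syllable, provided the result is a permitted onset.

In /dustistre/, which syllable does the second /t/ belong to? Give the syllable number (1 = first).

3

The vowels are u, i, e — 3 nuclei, so 3 syllables.
σ1/σ2 boundary: /st/ — entire cluster is a permitted onset → onset /st/, coda ∅.
σ2/σ3 boundary: cluster /str/ — /str/ is itself a permitted onset, so the whole cluster goes right; preceding coda = ∅.
Syllabification: du.sti.stre.
The second /t/ is in the onset of syllable 3 (/stre/).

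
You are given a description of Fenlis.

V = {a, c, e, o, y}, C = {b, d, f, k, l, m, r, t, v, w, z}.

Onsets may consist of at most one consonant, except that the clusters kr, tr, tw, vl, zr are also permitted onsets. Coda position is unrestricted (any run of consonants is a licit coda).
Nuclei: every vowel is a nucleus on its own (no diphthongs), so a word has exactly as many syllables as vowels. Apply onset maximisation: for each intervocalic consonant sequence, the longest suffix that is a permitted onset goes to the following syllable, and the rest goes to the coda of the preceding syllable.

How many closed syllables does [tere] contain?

0

Nuclei (vowels): e, e → 2 syllables.
/e…e/ gap (V1→V2): just /r/ — single C goes to the following onset.
Putting it together: te.re.
Classifying each syllable: /te/ (open), /re/ (open).
Closed syllables: 0.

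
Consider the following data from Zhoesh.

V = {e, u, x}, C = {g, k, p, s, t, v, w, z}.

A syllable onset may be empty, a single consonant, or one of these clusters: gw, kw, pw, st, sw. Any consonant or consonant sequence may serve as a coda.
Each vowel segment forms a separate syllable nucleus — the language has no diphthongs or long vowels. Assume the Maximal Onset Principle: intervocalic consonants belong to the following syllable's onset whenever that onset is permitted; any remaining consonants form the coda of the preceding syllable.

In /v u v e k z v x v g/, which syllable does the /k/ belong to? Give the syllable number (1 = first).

Vowels present: u, e, x; each is a nucleus, giving 3 syllables.
/u…e/ gap (V1→V2): just /v/ — single C goes to the following onset.
/e…x/ gap (V2→V3): cluster /kzv/ — the longest permitted-onset suffix is /v/; onset = /v/, preceding coda = /kz/.
Syllabification: vu.vekz.vxvg.
The /k/ is in the coda of syllable 2 (/vekz/).

2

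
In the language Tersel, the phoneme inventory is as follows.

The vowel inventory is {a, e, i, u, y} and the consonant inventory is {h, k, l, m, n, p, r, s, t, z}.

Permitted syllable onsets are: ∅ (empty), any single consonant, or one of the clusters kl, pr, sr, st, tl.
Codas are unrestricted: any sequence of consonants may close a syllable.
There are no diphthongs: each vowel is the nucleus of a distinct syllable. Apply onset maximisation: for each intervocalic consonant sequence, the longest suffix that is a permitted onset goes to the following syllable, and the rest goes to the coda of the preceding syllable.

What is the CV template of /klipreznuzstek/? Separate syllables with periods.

CCV.CCVC.CVC.CCVC

Vowels present: i, e, u, e; each is a nucleus, giving 4 syllables.
Between /i/ (V1) and /e/ (V2): cluster /pr/ — /pr/ is itself a permitted onset, so the whole cluster goes right; preceding coda = ∅.
Between /e/ (V2) and /u/ (V3): /zn/ — longest licit onset from the right is /n/, leaving /z/ as coda.
Between /u/ (V3) and /e/ (V4): /zst/; trying suffixes from longest down, /st/ is the first permitted one, so coda /z/ | onset /st/.
Result: kli.prez.nuz.stek.
Mapping each syllable to C/V: /kli/ → CCV, /prez/ → CCVC, /nuz/ → CVC, /stek/ → CCVC.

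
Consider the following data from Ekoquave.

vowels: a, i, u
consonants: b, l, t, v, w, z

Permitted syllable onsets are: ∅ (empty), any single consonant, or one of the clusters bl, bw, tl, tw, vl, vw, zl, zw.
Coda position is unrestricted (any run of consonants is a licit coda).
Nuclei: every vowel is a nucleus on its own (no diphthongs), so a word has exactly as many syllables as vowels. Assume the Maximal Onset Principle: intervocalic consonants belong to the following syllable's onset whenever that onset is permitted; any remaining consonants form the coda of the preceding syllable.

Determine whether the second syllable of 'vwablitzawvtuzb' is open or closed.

Vowels present: a, i, a, u; each is a nucleus, giving 4 syllables.
/a…i/ gap (V1→V2): /bl/ is a licit onset in full, so it all attaches to the next syllable.
/i…a/ gap (V2→V3): /tz/; trying suffixes from longest down, /z/ is the first permitted one, so coda /t/ | onset /z/.
/a…u/ gap (V3→V4): /wvt/ — longest licit onset from the right is /t/, leaving /wv/ as coda.
So the parse is vwa.blit.zawv.tuzb.
Syllable 2 is /blit/ with coda /t/, so it is closed.

closed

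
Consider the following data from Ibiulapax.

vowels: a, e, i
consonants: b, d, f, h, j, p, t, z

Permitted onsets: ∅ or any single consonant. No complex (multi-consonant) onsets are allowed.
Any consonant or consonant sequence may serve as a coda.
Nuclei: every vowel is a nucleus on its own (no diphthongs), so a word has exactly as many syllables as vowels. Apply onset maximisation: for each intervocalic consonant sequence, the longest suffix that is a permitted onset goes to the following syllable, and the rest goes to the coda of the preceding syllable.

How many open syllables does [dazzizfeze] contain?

Vowels present: a, i, e, e; each is a nucleus, giving 4 syllables.
Between /a/ (V1) and /i/ (V2): cluster /zz/ — the longest permitted-onset suffix is /z/; onset = /z/, preceding coda = /z/.
Between /i/ (V2) and /e/ (V3): /zf/ — longest licit onset from the right is /f/, leaving /z/ as coda.
Between /e/ (V3) and /e/ (V4): /z/ → onset of the next syllable (single consonants are always licit onsets).
So the parse is daz.ziz.fe.ze.
Classifying each syllable: /daz/ (closed), /ziz/ (closed), /fe/ (open), /ze/ (open).
Open syllables: 2.

2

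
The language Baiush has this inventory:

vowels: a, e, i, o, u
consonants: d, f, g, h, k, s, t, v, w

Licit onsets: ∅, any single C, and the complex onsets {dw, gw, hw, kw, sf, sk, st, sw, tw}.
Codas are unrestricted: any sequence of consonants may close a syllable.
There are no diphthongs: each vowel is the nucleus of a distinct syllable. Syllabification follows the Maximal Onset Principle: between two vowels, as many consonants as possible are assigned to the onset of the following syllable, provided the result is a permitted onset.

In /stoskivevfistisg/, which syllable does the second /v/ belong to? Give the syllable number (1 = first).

3

The vowels are o, i, e, i, i — 5 nuclei, so 5 syllables.
V1 /o/ – V2 /i/: /sk/ — entire cluster is a permitted onset → onset /sk/, coda ∅.
V2 /i/ – V3 /e/: /v/ is a single consonant, so it becomes the next onset.
V3 /e/ – V4 /i/: /vf/ — longest licit onset from the right is /f/, leaving /v/ as coda.
V4 /i/ – V5 /i/: cluster /st/ — /st/ is itself a permitted onset, so the whole cluster goes right; preceding coda = ∅.
So the parse is sto.ski.vev.fi.stisg.
The second /v/ is in the coda of syllable 3 (/vev/).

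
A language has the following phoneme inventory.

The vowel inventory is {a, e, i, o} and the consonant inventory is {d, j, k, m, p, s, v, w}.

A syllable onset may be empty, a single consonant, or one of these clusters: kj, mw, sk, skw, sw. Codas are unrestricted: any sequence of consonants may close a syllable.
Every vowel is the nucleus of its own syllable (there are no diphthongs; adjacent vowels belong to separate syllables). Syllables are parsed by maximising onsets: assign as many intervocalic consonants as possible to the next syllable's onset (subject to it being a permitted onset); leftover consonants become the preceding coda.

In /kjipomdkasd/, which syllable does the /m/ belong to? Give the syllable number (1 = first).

2

Vowels present: i, o, a; each is a nucleus, giving 3 syllables.
σ1/σ2 boundary: /p/ is a single consonant, so it becomes the next onset.
σ2/σ3 boundary: cluster /mdk/ — the longest permitted-onset suffix is /k/; onset = /k/, preceding coda = /md/.
So the parse is kji.pomd.kasd.
The /m/ is in the coda of syllable 2 (/pomd/).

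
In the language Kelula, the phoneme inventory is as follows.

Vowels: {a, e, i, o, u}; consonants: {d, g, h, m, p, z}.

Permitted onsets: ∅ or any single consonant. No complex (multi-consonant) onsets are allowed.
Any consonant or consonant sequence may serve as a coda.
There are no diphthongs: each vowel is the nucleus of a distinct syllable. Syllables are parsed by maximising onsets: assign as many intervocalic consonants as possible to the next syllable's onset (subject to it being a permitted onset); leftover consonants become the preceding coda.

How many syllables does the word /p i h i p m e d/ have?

3

The vowels are i, i, e — 3 nuclei, so 3 syllables.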